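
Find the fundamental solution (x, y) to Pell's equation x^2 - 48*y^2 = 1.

First expand sqrt(48) as a continued fraction. With x_i = (sqrt(48) + m_i)/d_i and (m_0, d_0) = (0, 1): a_0 = floor(sqrt(48)) = 6, since 6^2 = 36 <= 48 < 49 = 7^2.
Iterate m_{i+1} = d_i*a_i - m_i, d_{i+1} = (48 - m_{i+1}^2)/d_i, a_{i+1} = floor((a_0 + m_{i+1})/d_{i+1}):
  m_1 = 1*6 - 0 = 6, d_1 = (48 - 6^2)/1 = 12/1 = 12, a_1 = floor((6 + 6)/12) = 1.
  m_2 = 12*1 - 6 = 6, d_2 = (48 - 6^2)/12 = 12/12 = 1, a_2 = floor((6 + 6)/1) = 12.
  m_3 = 1*12 - 6 = 6, d_3 = (48 - 6^2)/1 = 12/1 = 12: (m_3, d_3) = (m_1, d_1) = (6, 12), so from here the quotients repeat a_1, a_2; the period length is 2.
So sqrt(48) = [6; (1, 12)] with period length k = 2.
k is even, so the fundamental solution of x^2 - 48y^2 = 1 is (p_{k-1}, q_{k-1}) = (p_1, q_1); compute convergents through index 1.
Convergents (p_i = a_i*p_{i-1} + p_{i-2}, q_i = a_i*q_{i-1} + q_{i-2} with p_{-2}=0, p_{-1}=1, q_{-2}=1, q_{-1}=0):
  i=0: a_0=6, p_0 = 6*1 + 0 = 6, q_0 = 6*0 + 1 = 1.
  i=1: a_1=1, p_1 = 1*6 + 1 = 7, q_1 = 1*1 + 0 = 1.
Check: 7^2 - 48*1^2 = 49 - 48 = 1, so (x, y) = (7, 1) solves the equation, and by the theorem it is the least positive solution.

(x, y) = (7, 1)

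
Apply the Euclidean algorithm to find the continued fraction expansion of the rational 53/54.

Run the Euclidean algorithm on 53 and 54; the successive quotients are the partial quotients a_0, a_1, ... (each step inverts the fractional part left over by the previous one):
  53 = 0*54 + 53, so a_0 = 0.
  54 = 1*53 + 1, so a_1 = 1.
  53 = 53*1 + 0, so a_2 = 53.
The remainder reaches 0 after 3 divisions, so the expansion has 3 partial quotients, read off in order.

[0; 1, 53]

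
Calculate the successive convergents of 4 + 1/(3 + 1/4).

Using the convergent recurrence p_i = a_i*p_{i-1} + p_{i-2}, q_i = a_i*q_{i-1} + q_{i-2} with p_{-2}=0, p_{-1}=1, q_{-2}=1, q_{-1}=0:
  i=0: a_0=4, p_0 = 4*1 + 0 = 4, q_0 = 4*0 + 1 = 1.
  i=1: a_1=3, p_1 = 3*4 + 1 = 13, q_1 = 3*1 + 0 = 3.
  i=2: a_2=4, p_2 = 4*13 + 4 = 56, q_2 = 4*3 + 1 = 13.

4/1, 13/3, 56/13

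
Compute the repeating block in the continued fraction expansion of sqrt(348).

[18; (1, 1, 1, 8, 1, 1, 1, 36)]

Write x_i = (sqrt(348) + m_i)/d_i with (m_0, d_0) = (0, 1). a_0 = floor(sqrt(348)) = 18, since 18^2 = 324 <= 348 < 361 = 19^2.
Iterate m_{i+1} = d_i*a_i - m_i, d_{i+1} = (348 - m_{i+1}^2)/d_i, a_{i+1} = floor((a_0 + m_{i+1})/d_{i+1}):
  m_1 = 1*18 - 0 = 18, d_1 = (348 - 18^2)/1 = 24/1 = 24, a_1 = floor((18 + 18)/24) = 1.
  m_2 = 24*1 - 18 = 6, d_2 = (348 - 6^2)/24 = 312/24 = 13, a_2 = floor((18 + 6)/13) = 1.
  m_3 = 13*1 - 6 = 7, d_3 = (348 - 7^2)/13 = 299/13 = 23, a_3 = floor((18 + 7)/23) = 1.
  m_4 = 23*1 - 7 = 16, d_4 = (348 - 16^2)/23 = 92/23 = 4, a_4 = floor((18 + 16)/4) = 8.
  m_5 = 4*8 - 16 = 16, d_5 = (348 - 16^2)/4 = 92/4 = 23, a_5 = floor((18 + 16)/23) = 1.
  m_6 = 23*1 - 16 = 7, d_6 = (348 - 7^2)/23 = 299/23 = 13, a_6 = floor((18 + 7)/13) = 1.
  m_7 = 13*1 - 7 = 6, d_7 = (348 - 6^2)/13 = 312/13 = 24, a_7 = floor((18 + 6)/24) = 1.
  m_8 = 24*1 - 6 = 18, d_8 = (348 - 18^2)/24 = 24/24 = 1, a_8 = floor((18 + 18)/1) = 36.
  m_9 = 1*36 - 18 = 18, d_9 = (348 - 18^2)/1 = 24/1 = 24: (m_9, d_9) = (m_1, d_1) = (18, 24), so from here the quotients repeat a_1, ..., a_8; the period length is 8.
Hence the expansion of sqrt(348) is a_0 = 18 followed by the repeating block 1, 1, 1, 8, 1, 1, 1, 36 (period 8).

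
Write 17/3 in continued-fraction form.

[5; 1, 2]

Run the Euclidean algorithm on 17 and 3; the successive quotients are the partial quotients a_0, a_1, ... (each step inverts the fractional part left over by the previous one):
  17 = 5*3 + 2, so a_0 = 5.
  3 = 1*2 + 1, so a_1 = 1.
  2 = 2*1 + 0, so a_2 = 2.
The remainder reaches 0 after 3 divisions, so the expansion has 3 partial quotients, read off in order.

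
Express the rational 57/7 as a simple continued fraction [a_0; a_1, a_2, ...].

[8; 7]

Run the Euclidean algorithm on 57 and 7; the successive quotients are the partial quotients a_0, a_1, ... (each step inverts the fractional part left over by the previous one):
  57 = 8*7 + 1, so a_0 = 8.
  7 = 7*1 + 0, so a_1 = 7.
The remainder reaches 0 after 2 divisions, so the expansion has 2 partial quotients, read off in order.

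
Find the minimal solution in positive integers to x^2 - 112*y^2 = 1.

First expand sqrt(112) as a continued fraction. With x_i = (sqrt(112) + m_i)/d_i and (m_0, d_0) = (0, 1): a_0 = floor(sqrt(112)) = 10, since 10^2 = 100 <= 112 < 121 = 11^2.
Iterate m_{i+1} = d_i*a_i - m_i, d_{i+1} = (112 - m_{i+1}^2)/d_i, a_{i+1} = floor((a_0 + m_{i+1})/d_{i+1}):
  m_1 = 1*10 - 0 = 10, d_1 = (112 - 10^2)/1 = 12/1 = 12, a_1 = floor((10 + 10)/12) = 1.
  m_2 = 12*1 - 10 = 2, d_2 = (112 - 2^2)/12 = 108/12 = 9, a_2 = floor((10 + 2)/9) = 1.
  m_3 = 9*1 - 2 = 7, d_3 = (112 - 7^2)/9 = 63/9 = 7, a_3 = floor((10 + 7)/7) = 2.
  m_4 = 7*2 - 7 = 7, d_4 = (112 - 7^2)/7 = 63/7 = 9, a_4 = floor((10 + 7)/9) = 1.
  m_5 = 9*1 - 7 = 2, d_5 = (112 - 2^2)/9 = 108/9 = 12, a_5 = floor((10 + 2)/12) = 1.
  m_6 = 12*1 - 2 = 10, d_6 = (112 - 10^2)/12 = 12/12 = 1, a_6 = floor((10 + 10)/1) = 20.
  m_7 = 1*20 - 10 = 10, d_7 = (112 - 10^2)/1 = 12/1 = 12: (m_7, d_7) = (m_1, d_1) = (10, 12), so from here the quotients repeat a_1, ..., a_6; the period length is 6.
So sqrt(112) = [10; (1, 1, 2, 1, 1, 20)] with period length k = 6.
k is even, so the fundamental solution of x^2 - 112y^2 = 1 is (p_{k-1}, q_{k-1}) = (p_5, q_5); compute convergents through index 5.
Convergents (p_i = a_i*p_{i-1} + p_{i-2}, q_i = a_i*q_{i-1} + q_{i-2} with p_{-2}=0, p_{-1}=1, q_{-2}=1, q_{-1}=0):
  i=0: a_0=10, p_0 = 10*1 + 0 = 10, q_0 = 10*0 + 1 = 1.
  i=1: a_1=1, p_1 = 1*10 + 1 = 11, q_1 = 1*1 + 0 = 1.
  i=2: a_2=1, p_2 = 1*11 + 10 = 21, q_2 = 1*1 + 1 = 2.
  i=3: a_3=2, p_3 = 2*21 + 11 = 53, q_3 = 2*2 + 1 = 5.
  i=4: a_4=1, p_4 = 1*53 + 21 = 74, q_4 = 1*5 + 2 = 7.
  i=5: a_5=1, p_5 = 1*74 + 53 = 127, q_5 = 1*7 + 5 = 12.
Check: 127^2 - 112*12^2 = 16129 - 16128 = 1, so (x, y) = (127, 12) solves the equation, and by the theorem it is the least positive solution.

(x, y) = (127, 12)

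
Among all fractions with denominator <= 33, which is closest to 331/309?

Expand x = 331/309 as a continued fraction with the Euclidean algorithm:
  331 = 1*309 + 22, so a_0 = 1.
  309 = 14*22 + 1, so a_1 = 14.
  22 = 22*1 + 0, so a_2 = 22.
so x = [1; 14, 22].
Convergents (p_i = a_i*p_{i-1} + p_{i-2}, q_i = a_i*q_{i-1} + q_{i-2} with p_{-2}=0, p_{-1}=1, q_{-2}=1, q_{-1}=0), until the denominator exceeds 33:
  i=0: a_0=1, p_0 = 1*1 + 0 = 1, q_0 = 1*0 + 1 = 1.
  i=1: a_1=14, p_1 = 14*1 + 1 = 15, q_1 = 14*1 + 0 = 14.
  i=2: a_2=22, p_2 = 22*15 + 1 = 331, q_2 = 22*14 + 1 = 309.
q_2 = 309 > 33, so the last convergent with denominator <= 33 is p_1/q_1 = 15/14.
The closest fraction with denominator <= 33 is either p_1/q_1 or the intermediate fraction (k*p_1 + p_0)/(k*q_1 + q_0) with the largest k >= 1 whose denominator stays <= 33; these approach x as k grows, and every other convergent or intermediate fraction in range is farther away.
Largest k: floor((33 - q_0)/q_1) = floor((33 - 1)/14) = 2.
That gives (2*15 + 1)/(2*14 + 1) = 31/29.
Compare the errors: |x - 15/14| = |331*14 - 15*309|/(309*14) = 1/4326, and |x - 31/29| = |331*29 - 31*309|/(309*29) = 20/8961.
Cross-multiplying, 1*8961 = 8961 < 86520 = 20*4326, so 1/4326 is smaller: the convergent 15/14 is closer to x than 31/29.

15/14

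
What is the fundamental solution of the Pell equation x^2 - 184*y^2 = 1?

(x, y) = (24335, 1794)

First expand sqrt(184) as a continued fraction. With x_i = (sqrt(184) + m_i)/d_i and (m_0, d_0) = (0, 1): a_0 = floor(sqrt(184)) = 13, since 13^2 = 169 <= 184 < 196 = 14^2.
Iterate m_{i+1} = d_i*a_i - m_i, d_{i+1} = (184 - m_{i+1}^2)/d_i, a_{i+1} = floor((a_0 + m_{i+1})/d_{i+1}):
  m_1 = 1*13 - 0 = 13, d_1 = (184 - 13^2)/1 = 15/1 = 15, a_1 = floor((13 + 13)/15) = 1.
  m_2 = 15*1 - 13 = 2, d_2 = (184 - 2^2)/15 = 180/15 = 12, a_2 = floor((13 + 2)/12) = 1.
  m_3 = 12*1 - 2 = 10, d_3 = (184 - 10^2)/12 = 84/12 = 7, a_3 = floor((13 + 10)/7) = 3.
  m_4 = 7*3 - 10 = 11, d_4 = (184 - 11^2)/7 = 63/7 = 9, a_4 = floor((13 + 11)/9) = 2.
  m_5 = 9*2 - 11 = 7, d_5 = (184 - 7^2)/9 = 135/9 = 15, a_5 = floor((13 + 7)/15) = 1.
  m_6 = 15*1 - 7 = 8, d_6 = (184 - 8^2)/15 = 120/15 = 8, a_6 = floor((13 + 8)/8) = 2.
  m_7 = 8*2 - 8 = 8, d_7 = (184 - 8^2)/8 = 120/8 = 15, a_7 = floor((13 + 8)/15) = 1.
  m_8 = 15*1 - 8 = 7, d_8 = (184 - 7^2)/15 = 135/15 = 9, a_8 = floor((13 + 7)/9) = 2.
  m_9 = 9*2 - 7 = 11, d_9 = (184 - 11^2)/9 = 63/9 = 7, a_9 = floor((13 + 11)/7) = 3.
  m_10 = 7*3 - 11 = 10, d_10 = (184 - 10^2)/7 = 84/7 = 12, a_10 = floor((13 + 10)/12) = 1.
  m_11 = 12*1 - 10 = 2, d_11 = (184 - 2^2)/12 = 180/12 = 15, a_11 = floor((13 + 2)/15) = 1.
  m_12 = 15*1 - 2 = 13, d_12 = (184 - 13^2)/15 = 15/15 = 1, a_12 = floor((13 + 13)/1) = 26.
  m_13 = 1*26 - 13 = 13, d_13 = (184 - 13^2)/1 = 15/1 = 15: (m_13, d_13) = (m_1, d_1) = (13, 15), so from here the quotients repeat a_1, ..., a_12; the period length is 12.
So sqrt(184) = [13; (1, 1, 3, 2, 1, 2, 1, 2, 3, 1, 1, 26)] with period length k = 12.
k is even, so the fundamental solution of x^2 - 184y^2 = 1 is (p_{k-1}, q_{k-1}) = (p_11, q_11); compute convergents through index 11.
Convergents (p_i = a_i*p_{i-1} + p_{i-2}, q_i = a_i*q_{i-1} + q_{i-2} with p_{-2}=0, p_{-1}=1, q_{-2}=1, q_{-1}=0):
  i=0: a_0=13, p_0 = 13*1 + 0 = 13, q_0 = 13*0 + 1 = 1.
  i=1: a_1=1, p_1 = 1*13 + 1 = 14, q_1 = 1*1 + 0 = 1.
  i=2: a_2=1, p_2 = 1*14 + 13 = 27, q_2 = 1*1 + 1 = 2.
  i=3: a_3=3, p_3 = 3*27 + 14 = 95, q_3 = 3*2 + 1 = 7.
  i=4: a_4=2, p_4 = 2*95 + 27 = 217, q_4 = 2*7 + 2 = 16.
  i=5: a_5=1, p_5 = 1*217 + 95 = 312, q_5 = 1*16 + 7 = 23.
  i=6: a_6=2, p_6 = 2*312 + 217 = 841, q_6 = 2*23 + 16 = 62.
  i=7: a_7=1, p_7 = 1*841 + 312 = 1153, q_7 = 1*62 + 23 = 85.
  i=8: a_8=2, p_8 = 2*1153 + 841 = 3147, q_8 = 2*85 + 62 = 232.
  i=9: a_9=3, p_9 = 3*3147 + 1153 = 10594, q_9 = 3*232 + 85 = 781.
  i=10: a_10=1, p_10 = 1*10594 + 3147 = 13741, q_10 = 1*781 + 232 = 1013.
  i=11: a_11=1, p_11 = 1*13741 + 10594 = 24335, q_11 = 1*1013 + 781 = 1794.
Check: 24335^2 - 184*1794^2 = 592192225 - 592192224 = 1, so (x, y) = (24335, 1794) solves the equation, and by the theorem it is the least positive solution.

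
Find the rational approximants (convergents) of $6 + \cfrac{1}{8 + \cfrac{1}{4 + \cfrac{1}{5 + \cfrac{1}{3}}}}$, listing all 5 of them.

Using the convergent recurrence p_i = a_i*p_{i-1} + p_{i-2}, q_i = a_i*q_{i-1} + q_{i-2} with p_{-2}=0, p_{-1}=1, q_{-2}=1, q_{-1}=0:
  i=0: a_0=6, p_0 = 6*1 + 0 = 6, q_0 = 6*0 + 1 = 1.
  i=1: a_1=8, p_1 = 8*6 + 1 = 49, q_1 = 8*1 + 0 = 8.
  i=2: a_2=4, p_2 = 4*49 + 6 = 202, q_2 = 4*8 + 1 = 33.
  i=3: a_3=5, p_3 = 5*202 + 49 = 1059, q_3 = 5*33 + 8 = 173.
  i=4: a_4=3, p_4 = 3*1059 + 202 = 3379, q_4 = 3*173 + 33 = 552.

6/1, 49/8, 202/33, 1059/173, 3379/552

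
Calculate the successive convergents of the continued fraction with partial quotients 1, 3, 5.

Using the convergent recurrence p_i = a_i*p_{i-1} + p_{i-2}, q_i = a_i*q_{i-1} + q_{i-2} with p_{-2}=0, p_{-1}=1, q_{-2}=1, q_{-1}=0:
  i=0: a_0=1, p_0 = 1*1 + 0 = 1, q_0 = 1*0 + 1 = 1.
  i=1: a_1=3, p_1 = 3*1 + 1 = 4, q_1 = 3*1 + 0 = 3.
  i=2: a_2=5, p_2 = 5*4 + 1 = 21, q_2 = 5*3 + 1 = 16.

1/1, 4/3, 21/16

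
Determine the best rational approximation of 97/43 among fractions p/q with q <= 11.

9/4

Expand x = 97/43 as a continued fraction with the Euclidean algorithm:
  97 = 2*43 + 11, so a_0 = 2.
  43 = 3*11 + 10, so a_1 = 3.
  11 = 1*10 + 1, so a_2 = 1.
  10 = 10*1 + 0, so a_3 = 10.
so x = [2; 3, 1, 10].
Convergents (p_i = a_i*p_{i-1} + p_{i-2}, q_i = a_i*q_{i-1} + q_{i-2} with p_{-2}=0, p_{-1}=1, q_{-2}=1, q_{-1}=0), until the denominator exceeds 11:
  i=0: a_0=2, p_0 = 2*1 + 0 = 2, q_0 = 2*0 + 1 = 1.
  i=1: a_1=3, p_1 = 3*2 + 1 = 7, q_1 = 3*1 + 0 = 3.
  i=2: a_2=1, p_2 = 1*7 + 2 = 9, q_2 = 1*3 + 1 = 4.
  i=3: a_3=10, p_3 = 10*9 + 7 = 97, q_3 = 10*4 + 3 = 43.
q_3 = 43 > 11, so the last convergent with denominator <= 11 is p_2/q_2 = 9/4.
The closest fraction with denominator <= 11 is either p_2/q_2 or the intermediate fraction (k*p_2 + p_1)/(k*q_2 + q_1) with the largest k >= 1 whose denominator stays <= 11; these approach x as k grows, and every other convergent or intermediate fraction in range is farther away.
Largest k: floor((11 - q_1)/q_2) = floor((11 - 3)/4) = 2.
That gives (2*9 + 7)/(2*4 + 3) = 25/11.
Compare the errors: |x - 9/4| = |97*4 - 9*43|/(43*4) = 1/172, and |x - 25/11| = |97*11 - 25*43|/(43*11) = 8/473.
Cross-multiplying, 1*473 = 473 < 1376 = 8*172, so 1/172 is smaller: the convergent 9/4 is closer to x than 25/11.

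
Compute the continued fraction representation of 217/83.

[2; 1, 1, 1, 1, 2, 6]

Run the Euclidean algorithm on 217 and 83; the successive quotients are the partial quotients a_0, a_1, ... (each step inverts the fractional part left over by the previous one):
  217 = 2*83 + 51, so a_0 = 2.
  83 = 1*51 + 32, so a_1 = 1.
  51 = 1*32 + 19, so a_2 = 1.
  32 = 1*19 + 13, so a_3 = 1.
  19 = 1*13 + 6, so a_4 = 1.
  13 = 2*6 + 1, so a_5 = 2.
  6 = 6*1 + 0, so a_6 = 6.
The remainder reaches 0 after 7 divisions, so the expansion has 7 partial quotients, read off in order.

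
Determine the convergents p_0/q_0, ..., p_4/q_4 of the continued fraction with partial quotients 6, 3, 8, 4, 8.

6/1, 19/3, 158/25, 651/103, 5366/849

Using the convergent recurrence p_i = a_i*p_{i-1} + p_{i-2}, q_i = a_i*q_{i-1} + q_{i-2} with p_{-2}=0, p_{-1}=1, q_{-2}=1, q_{-1}=0:
  i=0: a_0=6, p_0 = 6*1 + 0 = 6, q_0 = 6*0 + 1 = 1.
  i=1: a_1=3, p_1 = 3*6 + 1 = 19, q_1 = 3*1 + 0 = 3.
  i=2: a_2=8, p_2 = 8*19 + 6 = 158, q_2 = 8*3 + 1 = 25.
  i=3: a_3=4, p_3 = 4*158 + 19 = 651, q_3 = 4*25 + 3 = 103.
  i=4: a_4=8, p_4 = 8*651 + 158 = 5366, q_4 = 8*103 + 25 = 849.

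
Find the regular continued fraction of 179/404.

Run the Euclidean algorithm on 179 and 404; the successive quotients are the partial quotients a_0, a_1, ... (each step inverts the fractional part left over by the previous one):
  179 = 0*404 + 179, so a_0 = 0.
  404 = 2*179 + 46, so a_1 = 2.
  179 = 3*46 + 41, so a_2 = 3.
  46 = 1*41 + 5, so a_3 = 1.
  41 = 8*5 + 1, so a_4 = 8.
  5 = 5*1 + 0, so a_5 = 5.
The remainder reaches 0 after 6 divisions, so the expansion has 6 partial quotients, read off in order.

[0; 2, 3, 1, 8, 5]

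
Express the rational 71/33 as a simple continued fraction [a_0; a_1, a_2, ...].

[2; 6, 1, 1, 2]

Run the Euclidean algorithm on 71 and 33; the successive quotients are the partial quotients a_0, a_1, ... (each step inverts the fractional part left over by the previous one):
  71 = 2*33 + 5, so a_0 = 2.
  33 = 6*5 + 3, so a_1 = 6.
  5 = 1*3 + 2, so a_2 = 1.
  3 = 1*2 + 1, so a_3 = 1.
  2 = 2*1 + 0, so a_4 = 2.
The remainder reaches 0 after 5 divisions, so the expansion has 5 partial quotients, read off in order.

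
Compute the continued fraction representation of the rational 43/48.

Run the Euclidean algorithm on 43 and 48; the successive quotients are the partial quotients a_0, a_1, ... (each step inverts the fractional part left over by the previous one):
  43 = 0*48 + 43, so a_0 = 0.
  48 = 1*43 + 5, so a_1 = 1.
  43 = 8*5 + 3, so a_2 = 8.
  5 = 1*3 + 2, so a_3 = 1.
  3 = 1*2 + 1, so a_4 = 1.
  2 = 2*1 + 0, so a_5 = 2.
The remainder reaches 0 after 6 divisions, so the expansion has 6 partial quotients, read off in order.

[0; 1, 8, 1, 1, 2]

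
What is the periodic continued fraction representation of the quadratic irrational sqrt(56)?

Write x_i = (sqrt(56) + m_i)/d_i with (m_0, d_0) = (0, 1). a_0 = floor(sqrt(56)) = 7, since 7^2 = 49 <= 56 < 64 = 8^2.
Iterate m_{i+1} = d_i*a_i - m_i, d_{i+1} = (56 - m_{i+1}^2)/d_i, a_{i+1} = floor((a_0 + m_{i+1})/d_{i+1}):
  m_1 = 1*7 - 0 = 7, d_1 = (56 - 7^2)/1 = 7/1 = 7, a_1 = floor((7 + 7)/7) = 2.
  m_2 = 7*2 - 7 = 7, d_2 = (56 - 7^2)/7 = 7/7 = 1, a_2 = floor((7 + 7)/1) = 14.
  m_3 = 1*14 - 7 = 7, d_3 = (56 - 7^2)/1 = 7/1 = 7: (m_3, d_3) = (m_1, d_1) = (7, 7), so from here the quotients repeat a_1, a_2; the period length is 2.
Hence the expansion of sqrt(56) is a_0 = 7 followed by the repeating block 2, 14 (period 2).

[7; (2, 14)]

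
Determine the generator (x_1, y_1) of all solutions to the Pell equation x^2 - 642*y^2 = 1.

First expand sqrt(642) as a continued fraction. With x_i = (sqrt(642) + m_i)/d_i and (m_0, d_0) = (0, 1): a_0 = floor(sqrt(642)) = 25, since 25^2 = 625 <= 642 < 676 = 26^2.
Iterate m_{i+1} = d_i*a_i - m_i, d_{i+1} = (642 - m_{i+1}^2)/d_i, a_{i+1} = floor((a_0 + m_{i+1})/d_{i+1}):
  m_1 = 1*25 - 0 = 25, d_1 = (642 - 25^2)/1 = 17/1 = 17, a_1 = floor((25 + 25)/17) = 2.
  m_2 = 17*2 - 25 = 9, d_2 = (642 - 9^2)/17 = 561/17 = 33, a_2 = floor((25 + 9)/33) = 1.
  m_3 = 33*1 - 9 = 24, d_3 = (642 - 24^2)/33 = 66/33 = 2, a_3 = floor((25 + 24)/2) = 24.
  m_4 = 2*24 - 24 = 24, d_4 = (642 - 24^2)/2 = 66/2 = 33, a_4 = floor((25 + 24)/33) = 1.
  m_5 = 33*1 - 24 = 9, d_5 = (642 - 9^2)/33 = 561/33 = 17, a_5 = floor((25 + 9)/17) = 2.
  m_6 = 17*2 - 9 = 25, d_6 = (642 - 25^2)/17 = 17/17 = 1, a_6 = floor((25 + 25)/1) = 50.
  m_7 = 1*50 - 25 = 25, d_7 = (642 - 25^2)/1 = 17/1 = 17: (m_7, d_7) = (m_1, d_1) = (25, 17), so from here the quotients repeat a_1, ..., a_6; the period length is 6.
So sqrt(642) = [25; (2, 1, 24, 1, 2, 50)] with period length k = 6.
k is even, so the fundamental solution of x^2 - 642y^2 = 1 is (p_{k-1}, q_{k-1}) = (p_5, q_5); compute convergents through index 5.
Convergents (p_i = a_i*p_{i-1} + p_{i-2}, q_i = a_i*q_{i-1} + q_{i-2} with p_{-2}=0, p_{-1}=1, q_{-2}=1, q_{-1}=0):
  i=0: a_0=25, p_0 = 25*1 + 0 = 25, q_0 = 25*0 + 1 = 1.
  i=1: a_1=2, p_1 = 2*25 + 1 = 51, q_1 = 2*1 + 0 = 2.
  i=2: a_2=1, p_2 = 1*51 + 25 = 76, q_2 = 1*2 + 1 = 3.
  i=3: a_3=24, p_3 = 24*76 + 51 = 1875, q_3 = 24*3 + 2 = 74.
  i=4: a_4=1, p_4 = 1*1875 + 76 = 1951, q_4 = 1*74 + 3 = 77.
  i=5: a_5=2, p_5 = 2*1951 + 1875 = 5777, q_5 = 2*77 + 74 = 228.
Check: 5777^2 - 642*228^2 = 33373729 - 33373728 = 1, so (x, y) = (5777, 228) solves the equation, and by the theorem it is the least positive solution.

(x, y) = (5777, 228)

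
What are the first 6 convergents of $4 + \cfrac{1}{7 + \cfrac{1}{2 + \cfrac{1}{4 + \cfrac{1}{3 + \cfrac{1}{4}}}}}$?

Using the convergent recurrence p_i = a_i*p_{i-1} + p_{i-2}, q_i = a_i*q_{i-1} + q_{i-2} with p_{-2}=0, p_{-1}=1, q_{-2}=1, q_{-1}=0:
  i=0: a_0=4, p_0 = 4*1 + 0 = 4, q_0 = 4*0 + 1 = 1.
  i=1: a_1=7, p_1 = 7*4 + 1 = 29, q_1 = 7*1 + 0 = 7.
  i=2: a_2=2, p_2 = 2*29 + 4 = 62, q_2 = 2*7 + 1 = 15.
  i=3: a_3=4, p_3 = 4*62 + 29 = 277, q_3 = 4*15 + 7 = 67.
  i=4: a_4=3, p_4 = 3*277 + 62 = 893, q_4 = 3*67 + 15 = 216.
  i=5: a_5=4, p_5 = 4*893 + 277 = 3849, q_5 = 4*216 + 67 = 931.

4/1, 29/7, 62/15, 277/67, 893/216, 3849/931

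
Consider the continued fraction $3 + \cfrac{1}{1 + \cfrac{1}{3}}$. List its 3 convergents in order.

Using the convergent recurrence p_i = a_i*p_{i-1} + p_{i-2}, q_i = a_i*q_{i-1} + q_{i-2} with p_{-2}=0, p_{-1}=1, q_{-2}=1, q_{-1}=0:
  i=0: a_0=3, p_0 = 3*1 + 0 = 3, q_0 = 3*0 + 1 = 1.
  i=1: a_1=1, p_1 = 1*3 + 1 = 4, q_1 = 1*1 + 0 = 1.
  i=2: a_2=3, p_2 = 3*4 + 3 = 15, q_2 = 3*1 + 1 = 4.

3/1, 4/1, 15/4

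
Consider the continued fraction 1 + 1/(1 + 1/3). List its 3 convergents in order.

Using the convergent recurrence p_i = a_i*p_{i-1} + p_{i-2}, q_i = a_i*q_{i-1} + q_{i-2} with p_{-2}=0, p_{-1}=1, q_{-2}=1, q_{-1}=0:
  i=0: a_0=1, p_0 = 1*1 + 0 = 1, q_0 = 1*0 + 1 = 1.
  i=1: a_1=1, p_1 = 1*1 + 1 = 2, q_1 = 1*1 + 0 = 1.
  i=2: a_2=3, p_2 = 3*2 + 1 = 7, q_2 = 3*1 + 1 = 4.

1/1, 2/1, 7/4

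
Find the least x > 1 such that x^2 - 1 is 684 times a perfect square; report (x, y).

First expand sqrt(684) as a continued fraction. With x_i = (sqrt(684) + m_i)/d_i and (m_0, d_0) = (0, 1): a_0 = floor(sqrt(684)) = 26, since 26^2 = 676 <= 684 < 729 = 27^2.
Iterate m_{i+1} = d_i*a_i - m_i, d_{i+1} = (684 - m_{i+1}^2)/d_i, a_{i+1} = floor((a_0 + m_{i+1})/d_{i+1}):
  m_1 = 1*26 - 0 = 26, d_1 = (684 - 26^2)/1 = 8/1 = 8, a_1 = floor((26 + 26)/8) = 6.
  m_2 = 8*6 - 26 = 22, d_2 = (684 - 22^2)/8 = 200/8 = 25, a_2 = floor((26 + 22)/25) = 1.
  m_3 = 25*1 - 22 = 3, d_3 = (684 - 3^2)/25 = 675/25 = 27, a_3 = floor((26 + 3)/27) = 1.
  m_4 = 27*1 - 3 = 24, d_4 = (684 - 24^2)/27 = 108/27 = 4, a_4 = floor((26 + 24)/4) = 12.
  m_5 = 4*12 - 24 = 24, d_5 = (684 - 24^2)/4 = 108/4 = 27, a_5 = floor((26 + 24)/27) = 1.
  m_6 = 27*1 - 24 = 3, d_6 = (684 - 3^2)/27 = 675/27 = 25, a_6 = floor((26 + 3)/25) = 1.
  m_7 = 25*1 - 3 = 22, d_7 = (684 - 22^2)/25 = 200/25 = 8, a_7 = floor((26 + 22)/8) = 6.
  m_8 = 8*6 - 22 = 26, d_8 = (684 - 26^2)/8 = 8/8 = 1, a_8 = floor((26 + 26)/1) = 52.
  m_9 = 1*52 - 26 = 26, d_9 = (684 - 26^2)/1 = 8/1 = 8: (m_9, d_9) = (m_1, d_1) = (26, 8), so from here the quotients repeat a_1, ..., a_8; the period length is 8.
So sqrt(684) = [26; (6, 1, 1, 12, 1, 1, 6, 52)] with period length k = 8.
k is even, so the fundamental solution of x^2 - 684y^2 = 1 is (p_{k-1}, q_{k-1}) = (p_7, q_7); compute convergents through index 7.
Convergents (p_i = a_i*p_{i-1} + p_{i-2}, q_i = a_i*q_{i-1} + q_{i-2} with p_{-2}=0, p_{-1}=1, q_{-2}=1, q_{-1}=0):
  i=0: a_0=26, p_0 = 26*1 + 0 = 26, q_0 = 26*0 + 1 = 1.
  i=1: a_1=6, p_1 = 6*26 + 1 = 157, q_1 = 6*1 + 0 = 6.
  i=2: a_2=1, p_2 = 1*157 + 26 = 183, q_2 = 1*6 + 1 = 7.
  i=3: a_3=1, p_3 = 1*183 + 157 = 340, q_3 = 1*7 + 6 = 13.
  i=4: a_4=12, p_4 = 12*340 + 183 = 4263, q_4 = 12*13 + 7 = 163.
  i=5: a_5=1, p_5 = 1*4263 + 340 = 4603, q_5 = 1*163 + 13 = 176.
  i=6: a_6=1, p_6 = 1*4603 + 4263 = 8866, q_6 = 1*176 + 163 = 339.
  i=7: a_7=6, p_7 = 6*8866 + 4603 = 57799, q_7 = 6*339 + 176 = 2210.
Check: 57799^2 - 684*2210^2 = 3340724401 - 3340724400 = 1, so (x, y) = (57799, 2210) solves the equation, and by the theorem it is the least positive solution.

(x, y) = (57799, 2210)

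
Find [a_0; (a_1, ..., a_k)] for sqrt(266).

Write x_i = (sqrt(266) + m_i)/d_i with (m_0, d_0) = (0, 1). a_0 = floor(sqrt(266)) = 16, since 16^2 = 256 <= 266 < 289 = 17^2.
Iterate m_{i+1} = d_i*a_i - m_i, d_{i+1} = (266 - m_{i+1}^2)/d_i, a_{i+1} = floor((a_0 + m_{i+1})/d_{i+1}):
  m_1 = 1*16 - 0 = 16, d_1 = (266 - 16^2)/1 = 10/1 = 10, a_1 = floor((16 + 16)/10) = 3.
  m_2 = 10*3 - 16 = 14, d_2 = (266 - 14^2)/10 = 70/10 = 7, a_2 = floor((16 + 14)/7) = 4.
  m_3 = 7*4 - 14 = 14, d_3 = (266 - 14^2)/7 = 70/7 = 10, a_3 = floor((16 + 14)/10) = 3.
  m_4 = 10*3 - 14 = 16, d_4 = (266 - 16^2)/10 = 10/10 = 1, a_4 = floor((16 + 16)/1) = 32.
  m_5 = 1*32 - 16 = 16, d_5 = (266 - 16^2)/1 = 10/1 = 10: (m_5, d_5) = (m_1, d_1) = (16, 10), so from here the quotients repeat a_1, ..., a_4; the period length is 4.
Hence the expansion of sqrt(266) is a_0 = 16 followed by the repeating block 3, 4, 3, 32 (period 4).

[16; (3, 4, 3, 32)]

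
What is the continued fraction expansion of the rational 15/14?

Run the Euclidean algorithm on 15 and 14; the successive quotients are the partial quotients a_0, a_1, ... (each step inverts the fractional part left over by the previous one):
  15 = 1*14 + 1, so a_0 = 1.
  14 = 14*1 + 0, so a_1 = 14.
The remainder reaches 0 after 2 divisions, so the expansion has 2 partial quotients, read off in order.

[1; 14]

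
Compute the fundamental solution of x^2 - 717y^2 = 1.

First expand sqrt(717) as a continued fraction. With x_i = (sqrt(717) + m_i)/d_i and (m_0, d_0) = (0, 1): a_0 = floor(sqrt(717)) = 26, since 26^2 = 676 <= 717 < 729 = 27^2.
Iterate m_{i+1} = d_i*a_i - m_i, d_{i+1} = (717 - m_{i+1}^2)/d_i, a_{i+1} = floor((a_0 + m_{i+1})/d_{i+1}):
  m_1 = 1*26 - 0 = 26, d_1 = (717 - 26^2)/1 = 41/1 = 41, a_1 = floor((26 + 26)/41) = 1.
  m_2 = 41*1 - 26 = 15, d_2 = (717 - 15^2)/41 = 492/41 = 12, a_2 = floor((26 + 15)/12) = 3.
  m_3 = 12*3 - 15 = 21, d_3 = (717 - 21^2)/12 = 276/12 = 23, a_3 = floor((26 + 21)/23) = 2.
  m_4 = 23*2 - 21 = 25, d_4 = (717 - 25^2)/23 = 92/23 = 4, a_4 = floor((26 + 25)/4) = 12.
  m_5 = 4*12 - 25 = 23, d_5 = (717 - 23^2)/4 = 188/4 = 47, a_5 = floor((26 + 23)/47) = 1.
  m_6 = 47*1 - 23 = 24, d_6 = (717 - 24^2)/47 = 141/47 = 3, a_6 = floor((26 + 24)/3) = 16.
  m_7 = 3*16 - 24 = 24, d_7 = (717 - 24^2)/3 = 141/3 = 47, a_7 = floor((26 + 24)/47) = 1.
  m_8 = 47*1 - 24 = 23, d_8 = (717 - 23^2)/47 = 188/47 = 4, a_8 = floor((26 + 23)/4) = 12.
  m_9 = 4*12 - 23 = 25, d_9 = (717 - 25^2)/4 = 92/4 = 23, a_9 = floor((26 + 25)/23) = 2.
  m_10 = 23*2 - 25 = 21, d_10 = (717 - 21^2)/23 = 276/23 = 12, a_10 = floor((26 + 21)/12) = 3.
  m_11 = 12*3 - 21 = 15, d_11 = (717 - 15^2)/12 = 492/12 = 41, a_11 = floor((26 + 15)/41) = 1.
  m_12 = 41*1 - 15 = 26, d_12 = (717 - 26^2)/41 = 41/41 = 1, a_12 = floor((26 + 26)/1) = 52.
  m_13 = 1*52 - 26 = 26, d_13 = (717 - 26^2)/1 = 41/1 = 41: (m_13, d_13) = (m_1, d_1) = (26, 41), so from here the quotients repeat a_1, ..., a_12; the period length is 12.
So sqrt(717) = [26; (1, 3, 2, 12, 1, 16, 1, 12, 2, 3, 1, 52)] with period length k = 12.
k is even, so the fundamental solution of x^2 - 717y^2 = 1 is (p_{k-1}, q_{k-1}) = (p_11, q_11); compute convergents through index 11.
Convergents (p_i = a_i*p_{i-1} + p_{i-2}, q_i = a_i*q_{i-1} + q_{i-2} with p_{-2}=0, p_{-1}=1, q_{-2}=1, q_{-1}=0):
  i=0: a_0=26, p_0 = 26*1 + 0 = 26, q_0 = 26*0 + 1 = 1.
  i=1: a_1=1, p_1 = 1*26 + 1 = 27, q_1 = 1*1 + 0 = 1.
  i=2: a_2=3, p_2 = 3*27 + 26 = 107, q_2 = 3*1 + 1 = 4.
  i=3: a_3=2, p_3 = 2*107 + 27 = 241, q_3 = 2*4 + 1 = 9.
  i=4: a_4=12, p_4 = 12*241 + 107 = 2999, q_4 = 12*9 + 4 = 112.
  i=5: a_5=1, p_5 = 1*2999 + 241 = 3240, q_5 = 1*112 + 9 = 121.
  i=6: a_6=16, p_6 = 16*3240 + 2999 = 54839, q_6 = 16*121 + 112 = 2048.
  i=7: a_7=1, p_7 = 1*54839 + 3240 = 58079, q_7 = 1*2048 + 121 = 2169.
  i=8: a_8=12, p_8 = 12*58079 + 54839 = 751787, q_8 = 12*2169 + 2048 = 28076.
  i=9: a_9=2, p_9 = 2*751787 + 58079 = 1561653, q_9 = 2*28076 + 2169 = 58321.
  i=10: a_10=3, p_10 = 3*1561653 + 751787 = 5436746, q_10 = 3*58321 + 28076 = 203039.
  i=11: a_11=1, p_11 = 1*5436746 + 1561653 = 6998399, q_11 = 1*203039 + 58321 = 261360.
Check: 6998399^2 - 717*261360^2 = 48977588563201 - 48977588563200 = 1, so (x, y) = (6998399, 261360) solves the equation, and by the theorem it is the least positive solution.

(x, y) = (6998399, 261360)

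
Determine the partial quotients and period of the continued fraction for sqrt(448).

[21; (6, 42)]

Write x_i = (sqrt(448) + m_i)/d_i with (m_0, d_0) = (0, 1). a_0 = floor(sqrt(448)) = 21, since 21^2 = 441 <= 448 < 484 = 22^2.
Iterate m_{i+1} = d_i*a_i - m_i, d_{i+1} = (448 - m_{i+1}^2)/d_i, a_{i+1} = floor((a_0 + m_{i+1})/d_{i+1}):
  m_1 = 1*21 - 0 = 21, d_1 = (448 - 21^2)/1 = 7/1 = 7, a_1 = floor((21 + 21)/7) = 6.
  m_2 = 7*6 - 21 = 21, d_2 = (448 - 21^2)/7 = 7/7 = 1, a_2 = floor((21 + 21)/1) = 42.
  m_3 = 1*42 - 21 = 21, d_3 = (448 - 21^2)/1 = 7/1 = 7: (m_3, d_3) = (m_1, d_1) = (21, 7), so from here the quotients repeat a_1, a_2; the period length is 2.
Hence the expansion of sqrt(448) is a_0 = 21 followed by the repeating block 6, 42 (period 2).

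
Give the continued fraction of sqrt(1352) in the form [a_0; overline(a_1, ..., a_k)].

Write x_i = (sqrt(1352) + m_i)/d_i with (m_0, d_0) = (0, 1). a_0 = floor(sqrt(1352)) = 36, since 36^2 = 1296 <= 1352 < 1369 = 37^2.
Iterate m_{i+1} = d_i*a_i - m_i, d_{i+1} = (1352 - m_{i+1}^2)/d_i, a_{i+1} = floor((a_0 + m_{i+1})/d_{i+1}):
  m_1 = 1*36 - 0 = 36, d_1 = (1352 - 36^2)/1 = 56/1 = 56, a_1 = floor((36 + 36)/56) = 1.
  m_2 = 56*1 - 36 = 20, d_2 = (1352 - 20^2)/56 = 952/56 = 17, a_2 = floor((36 + 20)/17) = 3.
  m_3 = 17*3 - 20 = 31, d_3 = (1352 - 31^2)/17 = 391/17 = 23, a_3 = floor((36 + 31)/23) = 2.
  m_4 = 23*2 - 31 = 15, d_4 = (1352 - 15^2)/23 = 1127/23 = 49, a_4 = floor((36 + 15)/49) = 1.
  m_5 = 49*1 - 15 = 34, d_5 = (1352 - 34^2)/49 = 196/49 = 4, a_5 = floor((36 + 34)/4) = 17.
  m_6 = 4*17 - 34 = 34, d_6 = (1352 - 34^2)/4 = 196/4 = 49, a_6 = floor((36 + 34)/49) = 1.
  m_7 = 49*1 - 34 = 15, d_7 = (1352 - 15^2)/49 = 1127/49 = 23, a_7 = floor((36 + 15)/23) = 2.
  m_8 = 23*2 - 15 = 31, d_8 = (1352 - 31^2)/23 = 391/23 = 17, a_8 = floor((36 + 31)/17) = 3.
  m_9 = 17*3 - 31 = 20, d_9 = (1352 - 20^2)/17 = 952/17 = 56, a_9 = floor((36 + 20)/56) = 1.
  m_10 = 56*1 - 20 = 36, d_10 = (1352 - 36^2)/56 = 56/56 = 1, a_10 = floor((36 + 36)/1) = 72.
  m_11 = 1*72 - 36 = 36, d_11 = (1352 - 36^2)/1 = 56/1 = 56: (m_11, d_11) = (m_1, d_1) = (36, 56), so from here the quotients repeat a_1, ..., a_10; the period length is 10.
Hence the expansion of sqrt(1352) is a_0 = 36 followed by the repeating block 1, 3, 2, 1, 17, 1, 2, 3, 1, 72 (period 10).

[36; overline(1, 3, 2, 1, 17, 1, 2, 3, 1, 72)]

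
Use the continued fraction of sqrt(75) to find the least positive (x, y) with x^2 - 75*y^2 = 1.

(x, y) = (26, 3)

First expand sqrt(75) as a continued fraction. With x_i = (sqrt(75) + m_i)/d_i and (m_0, d_0) = (0, 1): a_0 = floor(sqrt(75)) = 8, since 8^2 = 64 <= 75 < 81 = 9^2.
Iterate m_{i+1} = d_i*a_i - m_i, d_{i+1} = (75 - m_{i+1}^2)/d_i, a_{i+1} = floor((a_0 + m_{i+1})/d_{i+1}):
  m_1 = 1*8 - 0 = 8, d_1 = (75 - 8^2)/1 = 11/1 = 11, a_1 = floor((8 + 8)/11) = 1.
  m_2 = 11*1 - 8 = 3, d_2 = (75 - 3^2)/11 = 66/11 = 6, a_2 = floor((8 + 3)/6) = 1.
  m_3 = 6*1 - 3 = 3, d_3 = (75 - 3^2)/6 = 66/6 = 11, a_3 = floor((8 + 3)/11) = 1.
  m_4 = 11*1 - 3 = 8, d_4 = (75 - 8^2)/11 = 11/11 = 1, a_4 = floor((8 + 8)/1) = 16.
  m_5 = 1*16 - 8 = 8, d_5 = (75 - 8^2)/1 = 11/1 = 11: (m_5, d_5) = (m_1, d_1) = (8, 11), so from here the quotients repeat a_1, ..., a_4; the period length is 4.
So sqrt(75) = [8; (1, 1, 1, 16)] with period length k = 4.
k is even, so the fundamental solution of x^2 - 75y^2 = 1 is (p_{k-1}, q_{k-1}) = (p_3, q_3); compute convergents through index 3.
Convergents (p_i = a_i*p_{i-1} + p_{i-2}, q_i = a_i*q_{i-1} + q_{i-2} with p_{-2}=0, p_{-1}=1, q_{-2}=1, q_{-1}=0):
  i=0: a_0=8, p_0 = 8*1 + 0 = 8, q_0 = 8*0 + 1 = 1.
  i=1: a_1=1, p_1 = 1*8 + 1 = 9, q_1 = 1*1 + 0 = 1.
  i=2: a_2=1, p_2 = 1*9 + 8 = 17, q_2 = 1*1 + 1 = 2.
  i=3: a_3=1, p_3 = 1*17 + 9 = 26, q_3 = 1*2 + 1 = 3.
Check: 26^2 - 75*3^2 = 676 - 675 = 1, so (x, y) = (26, 3) solves the equation, and by the theorem it is the least positive solution.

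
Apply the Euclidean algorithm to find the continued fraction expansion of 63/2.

[31; 2]

Run the Euclidean algorithm on 63 and 2; the successive quotients are the partial quotients a_0, a_1, ... (each step inverts the fractional part left over by the previous one):
  63 = 31*2 + 1, so a_0 = 31.
  2 = 2*1 + 0, so a_1 = 2.
The remainder reaches 0 after 2 divisions, so the expansion has 2 partial quotients, read off in order.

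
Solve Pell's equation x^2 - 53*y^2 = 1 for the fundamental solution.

(x, y) = (66249, 9100)

First expand sqrt(53) as a continued fraction. With x_i = (sqrt(53) + m_i)/d_i and (m_0, d_0) = (0, 1): a_0 = floor(sqrt(53)) = 7, since 7^2 = 49 <= 53 < 64 = 8^2.
Iterate m_{i+1} = d_i*a_i - m_i, d_{i+1} = (53 - m_{i+1}^2)/d_i, a_{i+1} = floor((a_0 + m_{i+1})/d_{i+1}):
  m_1 = 1*7 - 0 = 7, d_1 = (53 - 7^2)/1 = 4/1 = 4, a_1 = floor((7 + 7)/4) = 3.
  m_2 = 4*3 - 7 = 5, d_2 = (53 - 5^2)/4 = 28/4 = 7, a_2 = floor((7 + 5)/7) = 1.
  m_3 = 7*1 - 5 = 2, d_3 = (53 - 2^2)/7 = 49/7 = 7, a_3 = floor((7 + 2)/7) = 1.
  m_4 = 7*1 - 2 = 5, d_4 = (53 - 5^2)/7 = 28/7 = 4, a_4 = floor((7 + 5)/4) = 3.
  m_5 = 4*3 - 5 = 7, d_5 = (53 - 7^2)/4 = 4/4 = 1, a_5 = floor((7 + 7)/1) = 14.
  m_6 = 1*14 - 7 = 7, d_6 = (53 - 7^2)/1 = 4/1 = 4: (m_6, d_6) = (m_1, d_1) = (7, 4), so from here the quotients repeat a_1, ..., a_5; the period length is 5.
So sqrt(53) = [7; (3, 1, 1, 3, 14)] with period length k = 5.
k is odd, so (p_{k-1}, q_{k-1}) only solves x^2 - 53y^2 = -1 and the fundamental solution of x^2 - 53y^2 = 1 is (p_{2k-1}, q_{2k-1}) = (p_9, q_9); compute convergents through index 9, running through the period twice.
Convergents (p_i = a_i*p_{i-1} + p_{i-2}, q_i = a_i*q_{i-1} + q_{i-2} with p_{-2}=0, p_{-1}=1, q_{-2}=1, q_{-1}=0):
  i=0: a_0=7, p_0 = 7*1 + 0 = 7, q_0 = 7*0 + 1 = 1.
  i=1: a_1=3, p_1 = 3*7 + 1 = 22, q_1 = 3*1 + 0 = 3.
  i=2: a_2=1, p_2 = 1*22 + 7 = 29, q_2 = 1*3 + 1 = 4.
  i=3: a_3=1, p_3 = 1*29 + 22 = 51, q_3 = 1*4 + 3 = 7.
  i=4: a_4=3, p_4 = 3*51 + 29 = 182, q_4 = 3*7 + 4 = 25.
  i=5: a_5=14, p_5 = 14*182 + 51 = 2599, q_5 = 14*25 + 7 = 357.
  i=6: a_6=3, p_6 = 3*2599 + 182 = 7979, q_6 = 3*357 + 25 = 1096.
  i=7: a_7=1, p_7 = 1*7979 + 2599 = 10578, q_7 = 1*1096 + 357 = 1453.
  i=8: a_8=1, p_8 = 1*10578 + 7979 = 18557, q_8 = 1*1453 + 1096 = 2549.
  i=9: a_9=3, p_9 = 3*18557 + 10578 = 66249, q_9 = 3*2549 + 1453 = 9100.
Indeed p_4^2 - 53*q_4^2 = 33124 - 33125 = -1, not +1.
Check: 66249^2 - 53*9100^2 = 4388930001 - 4388930000 = 1, so (x, y) = (66249, 9100) solves the equation, and by the theorem it is the least positive solution.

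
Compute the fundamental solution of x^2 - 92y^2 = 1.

First expand sqrt(92) as a continued fraction. With x_i = (sqrt(92) + m_i)/d_i and (m_0, d_0) = (0, 1): a_0 = floor(sqrt(92)) = 9, since 9^2 = 81 <= 92 < 100 = 10^2.
Iterate m_{i+1} = d_i*a_i - m_i, d_{i+1} = (92 - m_{i+1}^2)/d_i, a_{i+1} = floor((a_0 + m_{i+1})/d_{i+1}):
  m_1 = 1*9 - 0 = 9, d_1 = (92 - 9^2)/1 = 11/1 = 11, a_1 = floor((9 + 9)/11) = 1.
  m_2 = 11*1 - 9 = 2, d_2 = (92 - 2^2)/11 = 88/11 = 8, a_2 = floor((9 + 2)/8) = 1.
  m_3 = 8*1 - 2 = 6, d_3 = (92 - 6^2)/8 = 56/8 = 7, a_3 = floor((9 + 6)/7) = 2.
  m_4 = 7*2 - 6 = 8, d_4 = (92 - 8^2)/7 = 28/7 = 4, a_4 = floor((9 + 8)/4) = 4.
  m_5 = 4*4 - 8 = 8, d_5 = (92 - 8^2)/4 = 28/4 = 7, a_5 = floor((9 + 8)/7) = 2.
  m_6 = 7*2 - 8 = 6, d_6 = (92 - 6^2)/7 = 56/7 = 8, a_6 = floor((9 + 6)/8) = 1.
  m_7 = 8*1 - 6 = 2, d_7 = (92 - 2^2)/8 = 88/8 = 11, a_7 = floor((9 + 2)/11) = 1.
  m_8 = 11*1 - 2 = 9, d_8 = (92 - 9^2)/11 = 11/11 = 1, a_8 = floor((9 + 9)/1) = 18.
  m_9 = 1*18 - 9 = 9, d_9 = (92 - 9^2)/1 = 11/1 = 11: (m_9, d_9) = (m_1, d_1) = (9, 11), so from here the quotients repeat a_1, ..., a_8; the period length is 8.
So sqrt(92) = [9; (1, 1, 2, 4, 2, 1, 1, 18)] with period length k = 8.
k is even, so the fundamental solution of x^2 - 92y^2 = 1 is (p_{k-1}, q_{k-1}) = (p_7, q_7); compute convergents through index 7.
Convergents (p_i = a_i*p_{i-1} + p_{i-2}, q_i = a_i*q_{i-1} + q_{i-2} with p_{-2}=0, p_{-1}=1, q_{-2}=1, q_{-1}=0):
  i=0: a_0=9, p_0 = 9*1 + 0 = 9, q_0 = 9*0 + 1 = 1.
  i=1: a_1=1, p_1 = 1*9 + 1 = 10, q_1 = 1*1 + 0 = 1.
  i=2: a_2=1, p_2 = 1*10 + 9 = 19, q_2 = 1*1 + 1 = 2.
  i=3: a_3=2, p_3 = 2*19 + 10 = 48, q_3 = 2*2 + 1 = 5.
  i=4: a_4=4, p_4 = 4*48 + 19 = 211, q_4 = 4*5 + 2 = 22.
  i=5: a_5=2, p_5 = 2*211 + 48 = 470, q_5 = 2*22 + 5 = 49.
  i=6: a_6=1, p_6 = 1*470 + 211 = 681, q_6 = 1*49 + 22 = 71.
  i=7: a_7=1, p_7 = 1*681 + 470 = 1151, q_7 = 1*71 + 49 = 120.
Check: 1151^2 - 92*120^2 = 1324801 - 1324800 = 1, so (x, y) = (1151, 120) solves the equation, and by the theorem it is the least positive solution.

(x, y) = (1151, 120)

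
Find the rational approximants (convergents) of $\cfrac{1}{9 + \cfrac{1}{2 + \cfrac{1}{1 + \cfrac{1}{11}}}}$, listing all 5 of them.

0/1, 1/9, 2/19, 3/28, 35/327

Using the convergent recurrence p_i = a_i*p_{i-1} + p_{i-2}, q_i = a_i*q_{i-1} + q_{i-2} with p_{-2}=0, p_{-1}=1, q_{-2}=1, q_{-1}=0:
  i=0: a_0=0, p_0 = 0*1 + 0 = 0, q_0 = 0*0 + 1 = 1.
  i=1: a_1=9, p_1 = 9*0 + 1 = 1, q_1 = 9*1 + 0 = 9.
  i=2: a_2=2, p_2 = 2*1 + 0 = 2, q_2 = 2*9 + 1 = 19.
  i=3: a_3=1, p_3 = 1*2 + 1 = 3, q_3 = 1*19 + 9 = 28.
  i=4: a_4=11, p_4 = 11*3 + 2 = 35, q_4 = 11*28 + 19 = 327.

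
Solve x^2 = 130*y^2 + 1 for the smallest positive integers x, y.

First expand sqrt(130) as a continued fraction. With x_i = (sqrt(130) + m_i)/d_i and (m_0, d_0) = (0, 1): a_0 = floor(sqrt(130)) = 11, since 11^2 = 121 <= 130 < 144 = 12^2.
Iterate m_{i+1} = d_i*a_i - m_i, d_{i+1} = (130 - m_{i+1}^2)/d_i, a_{i+1} = floor((a_0 + m_{i+1})/d_{i+1}):
  m_1 = 1*11 - 0 = 11, d_1 = (130 - 11^2)/1 = 9/1 = 9, a_1 = floor((11 + 11)/9) = 2.
  m_2 = 9*2 - 11 = 7, d_2 = (130 - 7^2)/9 = 81/9 = 9, a_2 = floor((11 + 7)/9) = 2.
  m_3 = 9*2 - 7 = 11, d_3 = (130 - 11^2)/9 = 9/9 = 1, a_3 = floor((11 + 11)/1) = 22.
  m_4 = 1*22 - 11 = 11, d_4 = (130 - 11^2)/1 = 9/1 = 9: (m_4, d_4) = (m_1, d_1) = (11, 9), so from here the quotients repeat a_1, ..., a_3; the period length is 3.
So sqrt(130) = [11; (2, 2, 22)] with period length k = 3.
k is odd, so (p_{k-1}, q_{k-1}) only solves x^2 - 130y^2 = -1 and the fundamental solution of x^2 - 130y^2 = 1 is (p_{2k-1}, q_{2k-1}) = (p_5, q_5); compute convergents through index 5, running through the period twice.
Convergents (p_i = a_i*p_{i-1} + p_{i-2}, q_i = a_i*q_{i-1} + q_{i-2} with p_{-2}=0, p_{-1}=1, q_{-2}=1, q_{-1}=0):
  i=0: a_0=11, p_0 = 11*1 + 0 = 11, q_0 = 11*0 + 1 = 1.
  i=1: a_1=2, p_1 = 2*11 + 1 = 23, q_1 = 2*1 + 0 = 2.
  i=2: a_2=2, p_2 = 2*23 + 11 = 57, q_2 = 2*2 + 1 = 5.
  i=3: a_3=22, p_3 = 22*57 + 23 = 1277, q_3 = 22*5 + 2 = 112.
  i=4: a_4=2, p_4 = 2*1277 + 57 = 2611, q_4 = 2*112 + 5 = 229.
  i=5: a_5=2, p_5 = 2*2611 + 1277 = 6499, q_5 = 2*229 + 112 = 570.
Indeed p_2^2 - 130*q_2^2 = 3249 - 3250 = -1, not +1.
Check: 6499^2 - 130*570^2 = 42237001 - 42237000 = 1, so (x, y) = (6499, 570) solves the equation, and by the theorem it is the least positive solution.

(x, y) = (6499, 570)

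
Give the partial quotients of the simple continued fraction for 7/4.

[1; 1, 3]

Run the Euclidean algorithm on 7 and 4; the successive quotients are the partial quotients a_0, a_1, ... (each step inverts the fractional part left over by the previous one):
  7 = 1*4 + 3, so a_0 = 1.
  4 = 1*3 + 1, so a_1 = 1.
  3 = 3*1 + 0, so a_2 = 3.
The remainder reaches 0 after 3 divisions, so the expansion has 3 partial quotients, read off in order.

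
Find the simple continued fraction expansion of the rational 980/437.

Run the Euclidean algorithm on 980 and 437; the successive quotients are the partial quotients a_0, a_1, ... (each step inverts the fractional part left over by the previous one):
  980 = 2*437 + 106, so a_0 = 2.
  437 = 4*106 + 13, so a_1 = 4.
  106 = 8*13 + 2, so a_2 = 8.
  13 = 6*2 + 1, so a_3 = 6.
  2 = 2*1 + 0, so a_4 = 2.
The remainder reaches 0 after 5 divisions, so the expansion has 5 partial quotients, read off in order.

[2; 4, 8, 6, 2]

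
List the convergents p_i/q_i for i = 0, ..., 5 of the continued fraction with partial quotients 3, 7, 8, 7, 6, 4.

Using the convergent recurrence p_i = a_i*p_{i-1} + p_{i-2}, q_i = a_i*q_{i-1} + q_{i-2} with p_{-2}=0, p_{-1}=1, q_{-2}=1, q_{-1}=0:
  i=0: a_0=3, p_0 = 3*1 + 0 = 3, q_0 = 3*0 + 1 = 1.
  i=1: a_1=7, p_1 = 7*3 + 1 = 22, q_1 = 7*1 + 0 = 7.
  i=2: a_2=8, p_2 = 8*22 + 3 = 179, q_2 = 8*7 + 1 = 57.
  i=3: a_3=7, p_3 = 7*179 + 22 = 1275, q_3 = 7*57 + 7 = 406.
  i=4: a_4=6, p_4 = 6*1275 + 179 = 7829, q_4 = 6*406 + 57 = 2493.
  i=5: a_5=4, p_5 = 4*7829 + 1275 = 32591, q_5 = 4*2493 + 406 = 10378.

3/1, 22/7, 179/57, 1275/406, 7829/2493, 32591/10378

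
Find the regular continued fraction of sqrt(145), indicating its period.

Write x_i = (sqrt(145) + m_i)/d_i with (m_0, d_0) = (0, 1). a_0 = floor(sqrt(145)) = 12, since 12^2 = 144 <= 145 < 169 = 13^2.
Iterate m_{i+1} = d_i*a_i - m_i, d_{i+1} = (145 - m_{i+1}^2)/d_i, a_{i+1} = floor((a_0 + m_{i+1})/d_{i+1}):
  m_1 = 1*12 - 0 = 12, d_1 = (145 - 12^2)/1 = 1/1 = 1, a_1 = floor((12 + 12)/1) = 24.
  m_2 = 1*24 - 12 = 12, d_2 = (145 - 12^2)/1 = 1/1 = 1: (m_2, d_2) = (m_1, d_1) = (12, 1), so from here the quotient a_1 repeats; the period length is 1.
Hence the expansion of sqrt(145) is a_0 = 12 followed by the repeating block 24 (period 1).

[12; (24)]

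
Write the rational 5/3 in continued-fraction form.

[1; 1, 2]

Run the Euclidean algorithm on 5 and 3; the successive quotients are the partial quotients a_0, a_1, ... (each step inverts the fractional part left over by the previous one):
  5 = 1*3 + 2, so a_0 = 1.
  3 = 1*2 + 1, so a_1 = 1.
  2 = 2*1 + 0, so a_2 = 2.
The remainder reaches 0 after 3 divisions, so the expansion has 3 partial quotients, read off in order.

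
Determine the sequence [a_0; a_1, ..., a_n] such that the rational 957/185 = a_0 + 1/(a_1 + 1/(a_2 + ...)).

Run the Euclidean algorithm on 957 and 185; the successive quotients are the partial quotients a_0, a_1, ... (each step inverts the fractional part left over by the previous one):
  957 = 5*185 + 32, so a_0 = 5.
  185 = 5*32 + 25, so a_1 = 5.
  32 = 1*25 + 7, so a_2 = 1.
  25 = 3*7 + 4, so a_3 = 3.
  7 = 1*4 + 3, so a_4 = 1.
  4 = 1*3 + 1, so a_5 = 1.
  3 = 3*1 + 0, so a_6 = 3.
The remainder reaches 0 after 7 divisions, so the expansion has 7 partial quotients, read off in order.

[5; 5, 1, 3, 1, 1, 3]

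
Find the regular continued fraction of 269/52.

Run the Euclidean algorithm on 269 and 52; the successive quotients are the partial quotients a_0, a_1, ... (each step inverts the fractional part left over by the previous one):
  269 = 5*52 + 9, so a_0 = 5.
  52 = 5*9 + 7, so a_1 = 5.
  9 = 1*7 + 2, so a_2 = 1.
  7 = 3*2 + 1, so a_3 = 3.
  2 = 2*1 + 0, so a_4 = 2.
The remainder reaches 0 after 5 divisions, so the expansion has 5 partial quotients, read off in order.

[5; 5, 1, 3, 2]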